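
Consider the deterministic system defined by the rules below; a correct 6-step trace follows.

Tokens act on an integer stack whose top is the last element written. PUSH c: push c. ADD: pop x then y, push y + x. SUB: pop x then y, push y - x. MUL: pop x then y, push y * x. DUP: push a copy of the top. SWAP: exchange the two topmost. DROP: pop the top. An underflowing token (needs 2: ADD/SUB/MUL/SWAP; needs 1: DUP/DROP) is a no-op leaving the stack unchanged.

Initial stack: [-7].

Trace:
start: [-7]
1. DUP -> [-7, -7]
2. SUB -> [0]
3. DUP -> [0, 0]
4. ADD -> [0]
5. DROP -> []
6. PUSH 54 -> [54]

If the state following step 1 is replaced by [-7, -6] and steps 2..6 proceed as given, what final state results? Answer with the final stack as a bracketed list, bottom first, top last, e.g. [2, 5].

state after step 1 := [-7, -6]
2. SUB -> [-1]
3. DUP -> [-1, -1]
4. ADD -> [-2]
5. DROP -> []
6. PUSH 54 -> [54]

[54]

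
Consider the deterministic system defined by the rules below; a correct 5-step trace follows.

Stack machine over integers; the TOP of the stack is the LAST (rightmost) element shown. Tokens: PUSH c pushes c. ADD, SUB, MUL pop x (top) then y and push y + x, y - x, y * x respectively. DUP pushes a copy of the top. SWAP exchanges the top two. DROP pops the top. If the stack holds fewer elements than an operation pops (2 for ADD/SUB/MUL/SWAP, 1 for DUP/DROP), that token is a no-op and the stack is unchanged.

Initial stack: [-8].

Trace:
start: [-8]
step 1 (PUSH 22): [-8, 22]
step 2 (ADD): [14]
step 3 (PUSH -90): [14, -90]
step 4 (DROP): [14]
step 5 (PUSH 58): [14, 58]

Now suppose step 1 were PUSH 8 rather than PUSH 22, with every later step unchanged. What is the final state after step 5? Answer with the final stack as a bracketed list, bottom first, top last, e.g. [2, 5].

(re-executing from step 1 with the substitution; state before step 1: [-8])
step 1 (PUSH 8): [-8, 8]
step 2 (ADD): [0]
step 3 (PUSH -90): [0, -90]
step 4 (DROP): [0]
step 5 (PUSH 58): [0, 58]

[0, 58]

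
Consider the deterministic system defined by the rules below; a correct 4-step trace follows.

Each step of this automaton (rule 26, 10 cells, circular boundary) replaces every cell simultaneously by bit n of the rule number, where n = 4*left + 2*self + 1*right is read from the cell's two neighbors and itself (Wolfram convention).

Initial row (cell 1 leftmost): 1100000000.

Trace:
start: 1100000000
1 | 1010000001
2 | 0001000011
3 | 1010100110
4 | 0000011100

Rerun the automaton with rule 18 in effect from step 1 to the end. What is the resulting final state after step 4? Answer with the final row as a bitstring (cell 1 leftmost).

0001011010

(re-executing steps 1..4 under rule 18; state before step 1: 1100000000)
1 | 0010000001
2 | 1101000010
3 | 0000100100
4 | 0001011010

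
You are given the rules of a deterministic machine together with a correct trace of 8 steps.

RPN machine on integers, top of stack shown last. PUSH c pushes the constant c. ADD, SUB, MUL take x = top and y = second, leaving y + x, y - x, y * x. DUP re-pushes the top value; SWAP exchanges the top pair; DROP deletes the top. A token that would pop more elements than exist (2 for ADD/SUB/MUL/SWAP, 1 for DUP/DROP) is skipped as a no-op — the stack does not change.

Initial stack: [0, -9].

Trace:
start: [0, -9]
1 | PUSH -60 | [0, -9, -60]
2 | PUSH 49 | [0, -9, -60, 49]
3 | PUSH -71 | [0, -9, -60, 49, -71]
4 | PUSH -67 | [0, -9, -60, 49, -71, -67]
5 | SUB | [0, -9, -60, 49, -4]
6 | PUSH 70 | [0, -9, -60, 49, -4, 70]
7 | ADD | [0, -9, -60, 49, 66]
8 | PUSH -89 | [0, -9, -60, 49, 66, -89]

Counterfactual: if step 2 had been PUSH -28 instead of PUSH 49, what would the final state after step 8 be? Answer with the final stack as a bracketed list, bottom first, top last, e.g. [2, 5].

(re-executing from step 2 with the substitution; state before step 2: [0, -9, -60])
2 | PUSH -28 | [0, -9, -60, -28]
3 | PUSH -71 | [0, -9, -60, -28, -71]
4 | PUSH -67 | [0, -9, -60, -28, -71, -67]
5 | SUB | [0, -9, -60, -28, -4]
6 | PUSH 70 | [0, -9, -60, -28, -4, 70]
7 | ADD | [0, -9, -60, -28, 66]
8 | PUSH -89 | [0, -9, -60, -28, 66, -89]

[0, -9, -60, -28, 66, -89]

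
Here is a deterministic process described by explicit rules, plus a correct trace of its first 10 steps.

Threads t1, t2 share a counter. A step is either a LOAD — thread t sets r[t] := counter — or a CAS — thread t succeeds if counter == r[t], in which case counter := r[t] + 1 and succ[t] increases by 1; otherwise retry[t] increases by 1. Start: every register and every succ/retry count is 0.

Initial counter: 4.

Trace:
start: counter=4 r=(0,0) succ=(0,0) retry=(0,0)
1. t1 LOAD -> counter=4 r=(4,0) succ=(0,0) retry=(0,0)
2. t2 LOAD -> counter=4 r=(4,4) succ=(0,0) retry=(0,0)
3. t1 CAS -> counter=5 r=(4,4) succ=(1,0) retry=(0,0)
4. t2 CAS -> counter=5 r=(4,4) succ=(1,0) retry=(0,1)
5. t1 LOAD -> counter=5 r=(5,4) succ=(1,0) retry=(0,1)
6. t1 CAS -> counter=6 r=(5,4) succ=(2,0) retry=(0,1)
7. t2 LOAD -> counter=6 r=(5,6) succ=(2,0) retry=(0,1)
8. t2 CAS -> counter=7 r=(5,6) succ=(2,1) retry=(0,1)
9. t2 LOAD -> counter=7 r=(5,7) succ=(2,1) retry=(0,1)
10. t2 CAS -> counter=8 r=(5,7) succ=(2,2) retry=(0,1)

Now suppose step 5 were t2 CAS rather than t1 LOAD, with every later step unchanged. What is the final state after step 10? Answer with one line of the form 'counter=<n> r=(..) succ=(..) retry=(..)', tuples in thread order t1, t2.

counter=7 r=(4,6) succ=(1,2) retry=(1,2)

(re-executing from step 5 with the substitution; state before step 5: counter=5 r=(4,4) succ=(1,0) retry=(0,1))
5. t2 CAS -> counter=5 r=(4,4) succ=(1,0) retry=(0,2)
6. t1 CAS -> counter=5 r=(4,4) succ=(1,0) retry=(1,2)
7. t2 LOAD -> counter=5 r=(4,5) succ=(1,0) retry=(1,2)
8. t2 CAS -> counter=6 r=(4,5) succ=(1,1) retry=(1,2)
9. t2 LOAD -> counter=6 r=(4,6) succ=(1,1) retry=(1,2)
10. t2 CAS -> counter=7 r=(4,6) succ=(1,2) retry=(1,2)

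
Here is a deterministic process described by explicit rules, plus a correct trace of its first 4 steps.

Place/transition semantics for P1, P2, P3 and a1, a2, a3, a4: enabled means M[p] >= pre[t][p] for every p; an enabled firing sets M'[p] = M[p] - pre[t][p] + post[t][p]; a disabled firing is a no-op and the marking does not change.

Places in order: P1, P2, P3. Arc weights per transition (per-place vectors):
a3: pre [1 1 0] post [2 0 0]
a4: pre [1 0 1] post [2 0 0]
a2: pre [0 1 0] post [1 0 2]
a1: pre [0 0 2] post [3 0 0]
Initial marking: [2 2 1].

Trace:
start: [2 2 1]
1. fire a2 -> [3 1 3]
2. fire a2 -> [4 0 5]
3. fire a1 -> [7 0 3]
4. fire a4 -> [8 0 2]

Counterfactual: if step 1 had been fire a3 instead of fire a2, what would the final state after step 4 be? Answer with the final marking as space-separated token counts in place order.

(re-executing from step 1 with the substitution; state before step 1: [2 2 1])
1. fire a3 -> [3 1 1]
2. fire a2 -> [4 0 3]
3. fire a1 -> [7 0 1]
4. fire a4 -> [8 0 0]

8 0 0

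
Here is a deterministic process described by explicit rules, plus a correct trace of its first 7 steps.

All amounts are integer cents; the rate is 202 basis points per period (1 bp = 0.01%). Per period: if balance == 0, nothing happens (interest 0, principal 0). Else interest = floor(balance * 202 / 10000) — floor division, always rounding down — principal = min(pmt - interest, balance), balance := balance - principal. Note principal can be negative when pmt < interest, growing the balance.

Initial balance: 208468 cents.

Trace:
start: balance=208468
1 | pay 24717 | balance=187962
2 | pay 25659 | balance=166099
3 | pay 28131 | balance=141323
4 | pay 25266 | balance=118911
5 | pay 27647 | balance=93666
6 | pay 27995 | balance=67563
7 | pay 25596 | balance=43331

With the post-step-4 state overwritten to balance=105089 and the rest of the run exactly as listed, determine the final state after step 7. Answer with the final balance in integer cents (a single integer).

28654

state after step 4 := balance=105089
5 | pay 27647 | balance=79564
6 | pay 27995 | balance=53176
7 | pay 25596 | balance=28654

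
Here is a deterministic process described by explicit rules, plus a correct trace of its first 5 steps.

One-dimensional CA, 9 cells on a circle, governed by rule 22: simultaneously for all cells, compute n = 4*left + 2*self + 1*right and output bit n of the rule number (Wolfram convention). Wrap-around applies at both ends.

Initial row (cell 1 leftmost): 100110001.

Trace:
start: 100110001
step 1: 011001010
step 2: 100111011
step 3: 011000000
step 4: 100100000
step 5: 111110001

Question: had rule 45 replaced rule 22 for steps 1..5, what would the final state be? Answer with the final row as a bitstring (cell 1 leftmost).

(re-executing steps 1..5 under rule 45; state before step 1: 100110001)
step 1: 000100101
step 2: 010100111
step 3: 111100100
step 4: 100000100
step 5: 101110100

101110100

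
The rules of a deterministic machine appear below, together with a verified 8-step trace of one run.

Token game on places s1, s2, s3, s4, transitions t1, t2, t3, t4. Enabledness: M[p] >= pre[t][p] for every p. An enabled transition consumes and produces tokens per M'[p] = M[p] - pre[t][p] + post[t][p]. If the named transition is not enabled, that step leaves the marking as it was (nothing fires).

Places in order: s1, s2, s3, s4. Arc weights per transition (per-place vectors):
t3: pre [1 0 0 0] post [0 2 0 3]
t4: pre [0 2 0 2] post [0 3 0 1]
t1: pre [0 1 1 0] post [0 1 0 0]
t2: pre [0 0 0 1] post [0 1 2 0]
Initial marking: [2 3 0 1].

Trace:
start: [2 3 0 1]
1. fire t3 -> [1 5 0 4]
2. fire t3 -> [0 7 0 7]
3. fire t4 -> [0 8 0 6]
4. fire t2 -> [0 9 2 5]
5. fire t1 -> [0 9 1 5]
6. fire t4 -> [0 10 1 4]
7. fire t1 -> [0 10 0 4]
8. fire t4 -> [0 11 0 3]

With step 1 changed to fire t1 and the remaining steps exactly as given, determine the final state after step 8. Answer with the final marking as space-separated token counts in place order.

1 8 0 1

(re-executing from step 1 with the substitution; state before step 1: [2 3 0 1])
1. fire t1 -> [2 3 0 1]
2. fire t3 -> [1 5 0 4]
3. fire t4 -> [1 6 0 3]
4. fire t2 -> [1 7 2 2]
5. fire t1 -> [1 7 1 2]
6. fire t4 -> [1 8 1 1]
7. fire t1 -> [1 8 0 1]
8. fire t4 -> [1 8 0 1]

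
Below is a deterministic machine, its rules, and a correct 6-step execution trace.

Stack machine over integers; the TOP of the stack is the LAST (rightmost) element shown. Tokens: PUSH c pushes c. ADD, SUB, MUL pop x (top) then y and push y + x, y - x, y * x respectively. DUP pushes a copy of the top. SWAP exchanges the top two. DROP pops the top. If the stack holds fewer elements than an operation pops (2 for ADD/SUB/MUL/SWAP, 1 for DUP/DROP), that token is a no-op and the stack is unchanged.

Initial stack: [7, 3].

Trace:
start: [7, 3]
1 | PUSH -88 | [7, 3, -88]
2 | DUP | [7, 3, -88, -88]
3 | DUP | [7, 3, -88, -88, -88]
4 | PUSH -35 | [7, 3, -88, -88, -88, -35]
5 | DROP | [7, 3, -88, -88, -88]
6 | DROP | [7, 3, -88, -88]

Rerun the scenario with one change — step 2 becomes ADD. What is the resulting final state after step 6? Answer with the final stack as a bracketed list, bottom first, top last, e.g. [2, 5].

(re-executing from step 2 with the substitution; state before step 2: [7, 3, -88])
2 | ADD | [7, -85]
3 | DUP | [7, -85, -85]
4 | PUSH -35 | [7, -85, -85, -35]
5 | DROP | [7, -85, -85]
6 | DROP | [7, -85]

[7, -85]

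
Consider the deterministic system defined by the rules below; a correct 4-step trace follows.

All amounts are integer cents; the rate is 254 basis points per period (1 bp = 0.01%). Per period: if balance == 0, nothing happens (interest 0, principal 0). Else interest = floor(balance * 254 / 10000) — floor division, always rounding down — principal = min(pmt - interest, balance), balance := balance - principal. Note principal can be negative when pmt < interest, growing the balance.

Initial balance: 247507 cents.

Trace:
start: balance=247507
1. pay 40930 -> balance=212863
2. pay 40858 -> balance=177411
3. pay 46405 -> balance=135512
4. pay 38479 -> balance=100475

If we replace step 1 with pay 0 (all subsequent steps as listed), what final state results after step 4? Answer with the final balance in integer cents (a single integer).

(re-executing from step 1 with the substitution; state before step 1: balance=247507)
1. pay 0 -> balance=253793
2. pay 40858 -> balance=219381
3. pay 46405 -> balance=178548
4. pay 38479 -> balance=144604

144604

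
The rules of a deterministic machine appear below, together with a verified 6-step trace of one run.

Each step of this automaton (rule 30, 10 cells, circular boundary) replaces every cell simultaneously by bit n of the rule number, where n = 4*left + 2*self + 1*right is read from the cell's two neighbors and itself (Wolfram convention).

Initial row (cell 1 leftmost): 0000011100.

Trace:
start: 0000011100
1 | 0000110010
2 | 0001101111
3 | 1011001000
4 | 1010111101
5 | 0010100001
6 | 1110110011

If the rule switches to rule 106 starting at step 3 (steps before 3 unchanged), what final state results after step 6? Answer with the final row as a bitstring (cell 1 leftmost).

(re-executing steps 3..6 under rule 106; state before step 3: 0001101111)
3 | 0011111001
4 | 0110001010
5 | 1110010100
6 | 1010101001

1010101001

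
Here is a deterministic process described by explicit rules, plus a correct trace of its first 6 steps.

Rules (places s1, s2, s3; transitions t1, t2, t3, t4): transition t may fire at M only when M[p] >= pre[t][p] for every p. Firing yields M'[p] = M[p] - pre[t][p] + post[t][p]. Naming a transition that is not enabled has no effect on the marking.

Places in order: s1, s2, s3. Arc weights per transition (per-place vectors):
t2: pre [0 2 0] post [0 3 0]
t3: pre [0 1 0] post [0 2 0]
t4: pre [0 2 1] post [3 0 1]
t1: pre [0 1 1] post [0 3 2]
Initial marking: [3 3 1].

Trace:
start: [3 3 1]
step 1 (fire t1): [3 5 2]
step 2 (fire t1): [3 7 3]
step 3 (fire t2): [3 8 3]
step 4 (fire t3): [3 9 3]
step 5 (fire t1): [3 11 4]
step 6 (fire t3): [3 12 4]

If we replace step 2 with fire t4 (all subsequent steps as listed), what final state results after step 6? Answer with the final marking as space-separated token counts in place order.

(re-executing from step 2 with the substitution; state before step 2: [3 5 2])
step 2 (fire t4): [6 3 2]
step 3 (fire t2): [6 4 2]
step 4 (fire t3): [6 5 2]
step 5 (fire t1): [6 7 3]
step 6 (fire t3): [6 8 3]

6 8 3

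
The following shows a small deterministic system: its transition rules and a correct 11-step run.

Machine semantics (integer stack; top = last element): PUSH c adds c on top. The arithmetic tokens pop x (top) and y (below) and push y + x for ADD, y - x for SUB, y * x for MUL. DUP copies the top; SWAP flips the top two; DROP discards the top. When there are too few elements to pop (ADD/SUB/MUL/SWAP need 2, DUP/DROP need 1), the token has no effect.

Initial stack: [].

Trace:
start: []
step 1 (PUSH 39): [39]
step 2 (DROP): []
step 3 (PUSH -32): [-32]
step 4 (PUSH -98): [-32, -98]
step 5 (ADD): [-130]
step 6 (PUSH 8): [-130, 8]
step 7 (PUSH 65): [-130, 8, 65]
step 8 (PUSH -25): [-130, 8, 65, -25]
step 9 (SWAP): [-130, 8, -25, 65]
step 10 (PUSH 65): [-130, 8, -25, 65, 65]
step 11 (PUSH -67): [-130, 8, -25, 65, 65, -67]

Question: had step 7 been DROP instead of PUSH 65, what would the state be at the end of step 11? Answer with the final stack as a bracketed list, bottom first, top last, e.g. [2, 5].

[-25, -130, 65, -67]

(re-executing from step 7 with the substitution; state before step 7: [-130, 8])
step 7 (DROP): [-130]
step 8 (PUSH -25): [-130, -25]
step 9 (SWAP): [-25, -130]
step 10 (PUSH 65): [-25, -130, 65]
step 11 (PUSH -67): [-25, -130, 65, -67]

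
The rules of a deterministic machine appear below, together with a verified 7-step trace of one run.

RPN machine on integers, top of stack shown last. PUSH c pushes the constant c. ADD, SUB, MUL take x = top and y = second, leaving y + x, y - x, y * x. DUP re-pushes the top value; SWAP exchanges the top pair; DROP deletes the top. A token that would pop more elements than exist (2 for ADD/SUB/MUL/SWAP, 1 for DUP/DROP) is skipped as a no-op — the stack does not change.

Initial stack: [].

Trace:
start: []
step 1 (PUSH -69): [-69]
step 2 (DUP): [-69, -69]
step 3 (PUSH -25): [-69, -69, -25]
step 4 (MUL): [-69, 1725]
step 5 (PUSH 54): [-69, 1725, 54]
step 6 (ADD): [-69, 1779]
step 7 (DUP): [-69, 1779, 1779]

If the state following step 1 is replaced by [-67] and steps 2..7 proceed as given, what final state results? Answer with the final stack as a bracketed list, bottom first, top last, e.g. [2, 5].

state after step 1 := [-67]
step 2 (DUP): [-67, -67]
step 3 (PUSH -25): [-67, -67, -25]
step 4 (MUL): [-67, 1675]
step 5 (PUSH 54): [-67, 1675, 54]
step 6 (ADD): [-67, 1729]
step 7 (DUP): [-67, 1729, 1729]

[-67, 1729, 1729]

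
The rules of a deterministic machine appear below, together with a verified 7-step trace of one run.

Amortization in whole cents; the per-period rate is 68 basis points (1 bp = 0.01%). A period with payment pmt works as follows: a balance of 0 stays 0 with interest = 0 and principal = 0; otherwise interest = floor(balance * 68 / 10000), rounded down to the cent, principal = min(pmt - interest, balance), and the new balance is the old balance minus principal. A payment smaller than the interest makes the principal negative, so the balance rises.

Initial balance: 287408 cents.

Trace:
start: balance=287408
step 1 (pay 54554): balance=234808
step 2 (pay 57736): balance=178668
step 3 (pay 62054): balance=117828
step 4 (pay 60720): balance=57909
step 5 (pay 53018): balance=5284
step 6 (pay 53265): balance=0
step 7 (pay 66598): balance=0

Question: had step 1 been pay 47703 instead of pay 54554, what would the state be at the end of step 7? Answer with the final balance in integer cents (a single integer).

0

(re-executing from step 1 with the substitution; state before step 1: balance=287408)
step 1 (pay 47703): balance=241659
step 2 (pay 57736): balance=185566
step 3 (pay 62054): balance=124773
step 4 (pay 60720): balance=64901
step 5 (pay 53018): balance=12324
step 6 (pay 53265): balance=0
step 7 (pay 66598): balance=0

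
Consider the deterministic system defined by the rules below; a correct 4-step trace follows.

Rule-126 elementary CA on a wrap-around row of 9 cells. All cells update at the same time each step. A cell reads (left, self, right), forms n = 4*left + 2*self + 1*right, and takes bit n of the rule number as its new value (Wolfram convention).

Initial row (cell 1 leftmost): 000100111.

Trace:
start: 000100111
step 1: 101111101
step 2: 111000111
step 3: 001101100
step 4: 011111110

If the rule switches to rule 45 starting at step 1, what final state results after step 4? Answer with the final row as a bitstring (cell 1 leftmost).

(re-executing steps 1..4 under rule 45; state before step 1: 000100111)
step 1: 010100100
step 2: 011100101
step 3: 110000111
step 4: 000110100

000110100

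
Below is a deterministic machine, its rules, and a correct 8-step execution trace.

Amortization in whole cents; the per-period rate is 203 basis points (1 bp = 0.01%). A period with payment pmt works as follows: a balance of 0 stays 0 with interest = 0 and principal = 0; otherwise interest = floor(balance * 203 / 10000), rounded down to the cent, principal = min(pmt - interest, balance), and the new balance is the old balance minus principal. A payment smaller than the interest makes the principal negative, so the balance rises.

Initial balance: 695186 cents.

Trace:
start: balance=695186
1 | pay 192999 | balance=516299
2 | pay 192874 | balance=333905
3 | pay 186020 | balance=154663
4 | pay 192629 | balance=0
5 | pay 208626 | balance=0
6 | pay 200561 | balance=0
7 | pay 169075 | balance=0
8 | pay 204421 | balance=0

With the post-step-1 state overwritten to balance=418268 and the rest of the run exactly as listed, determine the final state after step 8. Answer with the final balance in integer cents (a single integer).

0

state after step 1 := balance=418268
2 | pay 192874 | balance=233884
3 | pay 186020 | balance=52611
4 | pay 192629 | balance=0
5 | pay 208626 | balance=0
6 | pay 200561 | balance=0
7 | pay 169075 | balance=0
8 | pay 204421 | balance=0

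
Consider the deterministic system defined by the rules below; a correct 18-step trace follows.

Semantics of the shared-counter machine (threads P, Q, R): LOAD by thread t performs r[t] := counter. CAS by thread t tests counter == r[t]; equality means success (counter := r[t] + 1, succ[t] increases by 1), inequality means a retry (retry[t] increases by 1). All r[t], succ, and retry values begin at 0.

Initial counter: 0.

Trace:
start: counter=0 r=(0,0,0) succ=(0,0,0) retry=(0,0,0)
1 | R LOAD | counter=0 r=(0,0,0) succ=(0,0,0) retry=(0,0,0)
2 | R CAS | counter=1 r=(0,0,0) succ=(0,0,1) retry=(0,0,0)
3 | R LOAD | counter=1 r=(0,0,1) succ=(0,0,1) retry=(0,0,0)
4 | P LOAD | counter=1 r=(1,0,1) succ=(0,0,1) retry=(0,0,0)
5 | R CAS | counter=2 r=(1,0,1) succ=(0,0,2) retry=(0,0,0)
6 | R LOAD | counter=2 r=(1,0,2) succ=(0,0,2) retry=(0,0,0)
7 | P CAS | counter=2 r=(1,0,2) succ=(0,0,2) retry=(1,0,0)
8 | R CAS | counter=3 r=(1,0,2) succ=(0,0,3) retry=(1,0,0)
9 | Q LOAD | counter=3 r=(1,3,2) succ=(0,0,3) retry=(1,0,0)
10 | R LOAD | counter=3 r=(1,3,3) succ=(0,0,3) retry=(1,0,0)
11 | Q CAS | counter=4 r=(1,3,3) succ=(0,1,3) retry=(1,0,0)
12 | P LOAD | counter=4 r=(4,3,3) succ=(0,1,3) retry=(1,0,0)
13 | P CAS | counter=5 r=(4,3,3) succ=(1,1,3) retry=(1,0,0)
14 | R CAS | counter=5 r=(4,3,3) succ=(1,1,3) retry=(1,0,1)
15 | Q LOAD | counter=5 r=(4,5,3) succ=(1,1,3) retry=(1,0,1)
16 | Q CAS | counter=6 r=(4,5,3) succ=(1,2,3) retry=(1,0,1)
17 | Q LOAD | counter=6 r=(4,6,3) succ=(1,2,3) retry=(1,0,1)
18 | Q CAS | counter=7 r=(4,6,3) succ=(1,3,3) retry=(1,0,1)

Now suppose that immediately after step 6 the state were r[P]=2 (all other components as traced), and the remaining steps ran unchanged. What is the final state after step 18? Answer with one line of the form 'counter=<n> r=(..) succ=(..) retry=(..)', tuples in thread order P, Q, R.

counter=7 r=(4,6,3) succ=(2,3,2) retry=(0,0,2)

state after step 6 := counter=2 r=(2,0,2) succ=(0,0,2) retry=(0,0,0)
7 | P CAS | counter=3 r=(2,0,2) succ=(1,0,2) retry=(0,0,0)
8 | R CAS | counter=3 r=(2,0,2) succ=(1,0,2) retry=(0,0,1)
9 | Q LOAD | counter=3 r=(2,3,2) succ=(1,0,2) retry=(0,0,1)
10 | R LOAD | counter=3 r=(2,3,3) succ=(1,0,2) retry=(0,0,1)
11 | Q CAS | counter=4 r=(2,3,3) succ=(1,1,2) retry=(0,0,1)
12 | P LOAD | counter=4 r=(4,3,3) succ=(1,1,2) retry=(0,0,1)
13 | P CAS | counter=5 r=(4,3,3) succ=(2,1,2) retry=(0,0,1)
14 | R CAS | counter=5 r=(4,3,3) succ=(2,1,2) retry=(0,0,2)
15 | Q LOAD | counter=5 r=(4,5,3) succ=(2,1,2) retry=(0,0,2)
16 | Q CAS | counter=6 r=(4,5,3) succ=(2,2,2) retry=(0,0,2)
17 | Q LOAD | counter=6 r=(4,6,3) succ=(2,2,2) retry=(0,0,2)
18 | Q CAS | counter=7 r=(4,6,3) succ=(2,3,2) retry=(0,0,2)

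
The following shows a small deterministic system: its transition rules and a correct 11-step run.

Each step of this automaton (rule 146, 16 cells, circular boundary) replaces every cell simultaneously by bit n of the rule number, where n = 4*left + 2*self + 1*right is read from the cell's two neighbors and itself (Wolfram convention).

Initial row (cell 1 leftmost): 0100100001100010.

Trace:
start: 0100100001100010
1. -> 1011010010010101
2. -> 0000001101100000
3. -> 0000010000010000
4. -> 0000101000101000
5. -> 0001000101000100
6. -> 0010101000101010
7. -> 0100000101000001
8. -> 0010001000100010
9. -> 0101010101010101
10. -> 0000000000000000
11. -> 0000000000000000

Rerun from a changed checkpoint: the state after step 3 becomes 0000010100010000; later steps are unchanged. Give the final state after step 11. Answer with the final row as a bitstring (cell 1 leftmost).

state after step 3 := 0000010100010000
4. -> 0000100010101000
5. -> 0001010100000100
6. -> 0010000010001010
7. -> 0101000101010001
8. -> 0000101000001010
9. -> 0001000100010001
10. -> 1010101010101010
11. -> 0000000000000000

0000000000000000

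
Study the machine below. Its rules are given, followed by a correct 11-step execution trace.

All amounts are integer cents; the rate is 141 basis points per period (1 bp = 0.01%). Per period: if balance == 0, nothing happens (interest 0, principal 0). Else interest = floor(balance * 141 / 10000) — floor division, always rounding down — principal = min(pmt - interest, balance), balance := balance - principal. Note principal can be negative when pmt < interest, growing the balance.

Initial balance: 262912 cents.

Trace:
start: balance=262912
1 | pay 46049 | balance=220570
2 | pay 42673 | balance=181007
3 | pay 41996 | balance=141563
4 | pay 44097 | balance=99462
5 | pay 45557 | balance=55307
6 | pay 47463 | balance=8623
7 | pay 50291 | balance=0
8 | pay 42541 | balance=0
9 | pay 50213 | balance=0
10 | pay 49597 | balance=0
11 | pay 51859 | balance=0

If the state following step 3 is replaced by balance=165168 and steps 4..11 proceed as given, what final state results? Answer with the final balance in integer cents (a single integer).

0

state after step 3 := balance=165168
4 | pay 44097 | balance=123399
5 | pay 45557 | balance=79581
6 | pay 47463 | balance=33240
7 | pay 50291 | balance=0
8 | pay 42541 | balance=0
9 | pay 50213 | balance=0
10 | pay 49597 | balance=0
11 | pay 51859 | balance=0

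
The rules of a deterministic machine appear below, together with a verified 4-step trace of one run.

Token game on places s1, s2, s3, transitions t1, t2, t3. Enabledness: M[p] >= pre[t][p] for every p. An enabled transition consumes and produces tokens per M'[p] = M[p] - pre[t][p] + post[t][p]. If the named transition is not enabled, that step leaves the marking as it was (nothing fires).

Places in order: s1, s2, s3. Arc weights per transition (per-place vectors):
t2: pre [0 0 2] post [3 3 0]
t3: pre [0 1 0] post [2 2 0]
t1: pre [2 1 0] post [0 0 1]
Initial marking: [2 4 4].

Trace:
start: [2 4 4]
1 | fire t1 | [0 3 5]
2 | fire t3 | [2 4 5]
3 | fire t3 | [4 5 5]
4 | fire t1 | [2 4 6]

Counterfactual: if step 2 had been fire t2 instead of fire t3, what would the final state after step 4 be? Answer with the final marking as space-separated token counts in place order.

3 6 4

(re-executing from step 2 with the substitution; state before step 2: [0 3 5])
2 | fire t2 | [3 6 3]
3 | fire t3 | [5 7 3]
4 | fire t1 | [3 6 4]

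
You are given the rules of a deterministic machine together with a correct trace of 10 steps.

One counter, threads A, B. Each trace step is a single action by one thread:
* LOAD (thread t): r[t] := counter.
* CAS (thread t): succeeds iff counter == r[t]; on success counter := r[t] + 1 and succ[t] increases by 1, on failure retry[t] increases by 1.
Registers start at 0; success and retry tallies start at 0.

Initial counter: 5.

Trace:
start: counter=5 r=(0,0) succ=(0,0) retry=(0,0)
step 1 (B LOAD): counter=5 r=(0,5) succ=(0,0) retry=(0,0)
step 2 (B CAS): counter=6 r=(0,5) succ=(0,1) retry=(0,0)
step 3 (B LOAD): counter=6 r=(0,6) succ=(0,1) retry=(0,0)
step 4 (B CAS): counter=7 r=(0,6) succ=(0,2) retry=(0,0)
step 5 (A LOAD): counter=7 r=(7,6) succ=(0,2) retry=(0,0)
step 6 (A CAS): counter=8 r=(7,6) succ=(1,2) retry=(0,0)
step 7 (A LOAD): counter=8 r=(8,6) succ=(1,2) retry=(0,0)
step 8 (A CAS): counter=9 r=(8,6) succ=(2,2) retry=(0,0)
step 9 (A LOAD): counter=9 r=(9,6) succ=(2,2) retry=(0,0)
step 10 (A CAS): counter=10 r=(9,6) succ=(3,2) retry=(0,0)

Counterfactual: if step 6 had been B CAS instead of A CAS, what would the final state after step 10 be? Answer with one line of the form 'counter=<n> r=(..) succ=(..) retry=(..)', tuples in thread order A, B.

(re-executing from step 6 with the substitution; state before step 6: counter=7 r=(7,6) succ=(0,2) retry=(0,0))
step 6 (B CAS): counter=7 r=(7,6) succ=(0,2) retry=(0,1)
step 7 (A LOAD): counter=7 r=(7,6) succ=(0,2) retry=(0,1)
step 8 (A CAS): counter=8 r=(7,6) succ=(1,2) retry=(0,1)
step 9 (A LOAD): counter=8 r=(8,6) succ=(1,2) retry=(0,1)
step 10 (A CAS): counter=9 r=(8,6) succ=(2,2) retry=(0,1)

counter=9 r=(8,6) succ=(2,2) retry=(0,1)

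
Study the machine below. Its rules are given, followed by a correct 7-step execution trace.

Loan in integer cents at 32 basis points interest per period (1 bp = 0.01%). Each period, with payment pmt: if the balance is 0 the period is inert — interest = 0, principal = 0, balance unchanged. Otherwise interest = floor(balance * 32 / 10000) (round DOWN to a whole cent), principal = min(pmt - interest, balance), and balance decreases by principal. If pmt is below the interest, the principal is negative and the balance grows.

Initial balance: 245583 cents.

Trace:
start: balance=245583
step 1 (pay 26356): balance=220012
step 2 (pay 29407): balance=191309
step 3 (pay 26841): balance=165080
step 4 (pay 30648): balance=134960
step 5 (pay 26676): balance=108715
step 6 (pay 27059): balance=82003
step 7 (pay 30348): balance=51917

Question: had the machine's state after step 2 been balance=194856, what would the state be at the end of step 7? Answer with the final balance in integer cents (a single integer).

55521

state after step 2 := balance=194856
step 3 (pay 26841): balance=168638
step 4 (pay 30648): balance=138529
step 5 (pay 26676): balance=112296
step 6 (pay 27059): balance=85596
step 7 (pay 30348): balance=55521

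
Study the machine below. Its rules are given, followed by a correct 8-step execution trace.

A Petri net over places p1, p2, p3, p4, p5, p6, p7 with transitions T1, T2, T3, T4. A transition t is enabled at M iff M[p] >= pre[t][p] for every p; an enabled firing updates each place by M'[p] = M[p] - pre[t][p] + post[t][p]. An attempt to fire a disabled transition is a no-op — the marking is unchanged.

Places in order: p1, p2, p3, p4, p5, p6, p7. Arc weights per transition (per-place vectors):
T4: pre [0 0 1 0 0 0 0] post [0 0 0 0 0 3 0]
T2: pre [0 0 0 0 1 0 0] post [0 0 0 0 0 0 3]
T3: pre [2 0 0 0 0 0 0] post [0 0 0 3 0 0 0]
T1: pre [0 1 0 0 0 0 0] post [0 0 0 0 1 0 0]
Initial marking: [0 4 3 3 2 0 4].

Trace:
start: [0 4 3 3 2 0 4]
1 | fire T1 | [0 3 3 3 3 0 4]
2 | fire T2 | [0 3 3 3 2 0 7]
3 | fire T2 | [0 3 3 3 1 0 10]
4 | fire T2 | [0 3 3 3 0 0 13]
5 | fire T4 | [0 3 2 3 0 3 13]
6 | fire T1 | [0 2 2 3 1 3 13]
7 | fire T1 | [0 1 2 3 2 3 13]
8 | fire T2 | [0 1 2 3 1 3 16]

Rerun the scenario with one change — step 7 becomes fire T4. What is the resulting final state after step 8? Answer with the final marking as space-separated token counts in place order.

0 2 1 3 0 6 16

(re-executing from step 7 with the substitution; state before step 7: [0 2 2 3 1 3 13])
7 | fire T4 | [0 2 1 3 1 6 13]
8 | fire T2 | [0 2 1 3 0 6 16]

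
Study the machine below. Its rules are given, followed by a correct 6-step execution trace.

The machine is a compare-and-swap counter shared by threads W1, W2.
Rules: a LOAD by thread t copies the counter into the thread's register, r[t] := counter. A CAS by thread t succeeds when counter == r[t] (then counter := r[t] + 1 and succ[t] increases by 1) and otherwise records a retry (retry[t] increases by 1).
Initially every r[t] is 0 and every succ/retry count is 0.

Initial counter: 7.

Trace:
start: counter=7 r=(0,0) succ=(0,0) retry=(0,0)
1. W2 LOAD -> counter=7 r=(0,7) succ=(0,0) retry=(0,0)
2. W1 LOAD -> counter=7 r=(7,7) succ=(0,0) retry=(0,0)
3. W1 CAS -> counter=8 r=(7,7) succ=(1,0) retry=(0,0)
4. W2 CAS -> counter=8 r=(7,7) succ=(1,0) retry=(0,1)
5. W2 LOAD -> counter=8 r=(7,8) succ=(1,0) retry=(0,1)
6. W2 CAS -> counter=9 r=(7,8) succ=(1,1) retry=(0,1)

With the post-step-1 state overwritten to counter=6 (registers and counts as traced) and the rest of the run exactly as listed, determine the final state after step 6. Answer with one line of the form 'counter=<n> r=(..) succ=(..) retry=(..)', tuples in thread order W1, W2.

counter=9 r=(6,8) succ=(1,2) retry=(0,0)

state after step 1 := counter=6 r=(0,7) succ=(0,0) retry=(0,0)
2. W1 LOAD -> counter=6 r=(6,7) succ=(0,0) retry=(0,0)
3. W1 CAS -> counter=7 r=(6,7) succ=(1,0) retry=(0,0)
4. W2 CAS -> counter=8 r=(6,7) succ=(1,1) retry=(0,0)
5. W2 LOAD -> counter=8 r=(6,8) succ=(1,1) retry=(0,0)
6. W2 CAS -> counter=9 r=(6,8) succ=(1,2) retry=(0,0)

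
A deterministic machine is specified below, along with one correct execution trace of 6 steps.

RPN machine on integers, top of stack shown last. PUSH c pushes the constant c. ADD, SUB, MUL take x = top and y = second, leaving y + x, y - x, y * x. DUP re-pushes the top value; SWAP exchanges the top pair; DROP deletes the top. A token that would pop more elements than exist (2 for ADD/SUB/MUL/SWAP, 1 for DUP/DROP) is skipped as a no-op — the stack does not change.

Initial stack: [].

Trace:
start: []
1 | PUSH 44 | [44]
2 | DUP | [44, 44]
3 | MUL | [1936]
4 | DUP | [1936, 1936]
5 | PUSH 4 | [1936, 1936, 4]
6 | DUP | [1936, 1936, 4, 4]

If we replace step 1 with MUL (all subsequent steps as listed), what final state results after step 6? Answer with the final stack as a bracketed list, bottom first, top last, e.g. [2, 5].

[4, 4]

(re-executing from step 1 with the substitution; state before step 1: [])
1 | MUL | []
2 | DUP | []
3 | MUL | []
4 | DUP | []
5 | PUSH 4 | [4]
6 | DUP | [4, 4]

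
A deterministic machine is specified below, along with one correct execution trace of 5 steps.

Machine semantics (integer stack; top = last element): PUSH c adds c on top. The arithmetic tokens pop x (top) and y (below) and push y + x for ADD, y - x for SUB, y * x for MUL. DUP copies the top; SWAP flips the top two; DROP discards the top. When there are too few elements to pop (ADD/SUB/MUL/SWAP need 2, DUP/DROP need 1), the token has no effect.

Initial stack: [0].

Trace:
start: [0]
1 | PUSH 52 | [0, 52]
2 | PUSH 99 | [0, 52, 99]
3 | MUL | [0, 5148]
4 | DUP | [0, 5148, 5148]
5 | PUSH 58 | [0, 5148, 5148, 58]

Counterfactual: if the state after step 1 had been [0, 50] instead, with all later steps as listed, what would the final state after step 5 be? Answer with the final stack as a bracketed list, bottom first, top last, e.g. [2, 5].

state after step 1 := [0, 50]
2 | PUSH 99 | [0, 50, 99]
3 | MUL | [0, 4950]
4 | DUP | [0, 4950, 4950]
5 | PUSH 58 | [0, 4950, 4950, 58]

[0, 4950, 4950, 58]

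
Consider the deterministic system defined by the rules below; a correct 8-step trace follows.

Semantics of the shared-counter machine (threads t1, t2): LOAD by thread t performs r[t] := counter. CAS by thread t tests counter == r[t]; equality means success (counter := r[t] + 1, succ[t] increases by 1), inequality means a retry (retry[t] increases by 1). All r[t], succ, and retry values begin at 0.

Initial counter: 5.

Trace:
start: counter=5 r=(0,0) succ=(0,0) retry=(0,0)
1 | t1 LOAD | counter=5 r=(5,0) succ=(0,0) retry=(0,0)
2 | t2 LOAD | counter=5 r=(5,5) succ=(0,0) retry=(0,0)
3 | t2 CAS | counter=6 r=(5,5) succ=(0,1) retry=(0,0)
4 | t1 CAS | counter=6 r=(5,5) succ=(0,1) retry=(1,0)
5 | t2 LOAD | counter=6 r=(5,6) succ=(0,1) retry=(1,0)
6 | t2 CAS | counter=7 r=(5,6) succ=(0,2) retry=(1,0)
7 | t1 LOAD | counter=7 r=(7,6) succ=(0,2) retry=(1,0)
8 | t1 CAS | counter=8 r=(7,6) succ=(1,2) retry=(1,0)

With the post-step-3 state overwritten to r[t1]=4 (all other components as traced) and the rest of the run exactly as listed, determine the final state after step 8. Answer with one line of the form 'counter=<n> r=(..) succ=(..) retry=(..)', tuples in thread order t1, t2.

state after step 3 := counter=6 r=(4,5) succ=(0,1) retry=(0,0)
4 | t1 CAS | counter=6 r=(4,5) succ=(0,1) retry=(1,0)
5 | t2 LOAD | counter=6 r=(4,6) succ=(0,1) retry=(1,0)
6 | t2 CAS | counter=7 r=(4,6) succ=(0,2) retry=(1,0)
7 | t1 LOAD | counter=7 r=(7,6) succ=(0,2) retry=(1,0)
8 | t1 CAS | counter=8 r=(7,6) succ=(1,2) retry=(1,0)

counter=8 r=(7,6) succ=(1,2) retry=(1,0)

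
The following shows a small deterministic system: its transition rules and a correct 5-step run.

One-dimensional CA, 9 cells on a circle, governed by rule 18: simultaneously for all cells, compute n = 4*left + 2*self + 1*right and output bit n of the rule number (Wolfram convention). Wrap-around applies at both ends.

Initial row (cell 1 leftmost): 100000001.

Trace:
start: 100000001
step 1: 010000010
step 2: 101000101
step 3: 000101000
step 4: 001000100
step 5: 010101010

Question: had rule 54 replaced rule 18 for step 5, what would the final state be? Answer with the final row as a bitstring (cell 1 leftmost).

011101110

(re-executing step 5 under rule 54; state before step 5: 001000100)
step 5: 011101110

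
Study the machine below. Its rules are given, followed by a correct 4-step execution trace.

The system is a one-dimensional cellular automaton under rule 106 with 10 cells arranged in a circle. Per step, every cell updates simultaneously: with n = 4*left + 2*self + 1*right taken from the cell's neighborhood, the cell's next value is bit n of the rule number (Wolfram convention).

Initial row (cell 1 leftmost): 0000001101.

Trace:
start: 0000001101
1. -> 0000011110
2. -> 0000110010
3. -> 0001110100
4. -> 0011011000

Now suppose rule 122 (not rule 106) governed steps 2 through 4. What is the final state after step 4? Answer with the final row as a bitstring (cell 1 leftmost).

(re-executing steps 2..4 under rule 122; state before step 2: 0000011110)
2. -> 0000110011
3. -> 1001111111
4. -> 1111000000

1111000000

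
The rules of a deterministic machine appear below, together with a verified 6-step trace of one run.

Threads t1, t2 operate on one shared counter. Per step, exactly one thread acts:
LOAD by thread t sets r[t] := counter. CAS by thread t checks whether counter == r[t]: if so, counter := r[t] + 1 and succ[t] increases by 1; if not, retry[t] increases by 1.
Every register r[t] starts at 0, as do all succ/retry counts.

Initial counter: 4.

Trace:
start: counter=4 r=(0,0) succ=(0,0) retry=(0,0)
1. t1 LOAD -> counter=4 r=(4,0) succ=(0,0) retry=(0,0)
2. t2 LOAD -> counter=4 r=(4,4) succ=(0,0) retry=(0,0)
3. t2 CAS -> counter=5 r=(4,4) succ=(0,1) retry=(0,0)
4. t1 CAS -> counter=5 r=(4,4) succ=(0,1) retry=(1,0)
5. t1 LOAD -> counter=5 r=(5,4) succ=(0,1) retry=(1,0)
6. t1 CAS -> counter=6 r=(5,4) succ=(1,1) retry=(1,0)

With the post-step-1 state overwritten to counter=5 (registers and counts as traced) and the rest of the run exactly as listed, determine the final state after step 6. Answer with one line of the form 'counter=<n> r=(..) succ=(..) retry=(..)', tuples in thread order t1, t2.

counter=7 r=(6,5) succ=(1,1) retry=(1,0)

state after step 1 := counter=5 r=(4,0) succ=(0,0) retry=(0,0)
2. t2 LOAD -> counter=5 r=(4,5) succ=(0,0) retry=(0,0)
3. t2 CAS -> counter=6 r=(4,5) succ=(0,1) retry=(0,0)
4. t1 CAS -> counter=6 r=(4,5) succ=(0,1) retry=(1,0)
5. t1 LOAD -> counter=6 r=(6,5) succ=(0,1) retry=(1,0)
6. t1 CAS -> counter=7 r=(6,5) succ=(1,1) retry=(1,0)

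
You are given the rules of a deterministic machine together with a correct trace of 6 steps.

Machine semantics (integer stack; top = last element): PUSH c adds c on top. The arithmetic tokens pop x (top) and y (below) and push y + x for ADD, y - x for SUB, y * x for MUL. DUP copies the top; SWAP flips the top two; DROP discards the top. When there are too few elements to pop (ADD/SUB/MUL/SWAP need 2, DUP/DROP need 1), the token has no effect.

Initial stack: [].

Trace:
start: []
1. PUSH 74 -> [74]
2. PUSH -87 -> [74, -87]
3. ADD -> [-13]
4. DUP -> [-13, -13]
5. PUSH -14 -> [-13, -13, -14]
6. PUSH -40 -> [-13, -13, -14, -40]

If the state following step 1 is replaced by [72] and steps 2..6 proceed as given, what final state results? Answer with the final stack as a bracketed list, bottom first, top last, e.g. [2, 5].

state after step 1 := [72]
2. PUSH -87 -> [72, -87]
3. ADD -> [-15]
4. DUP -> [-15, -15]
5. PUSH -14 -> [-15, -15, -14]
6. PUSH -40 -> [-15, -15, -14, -40]

[-15, -15, -14, -40]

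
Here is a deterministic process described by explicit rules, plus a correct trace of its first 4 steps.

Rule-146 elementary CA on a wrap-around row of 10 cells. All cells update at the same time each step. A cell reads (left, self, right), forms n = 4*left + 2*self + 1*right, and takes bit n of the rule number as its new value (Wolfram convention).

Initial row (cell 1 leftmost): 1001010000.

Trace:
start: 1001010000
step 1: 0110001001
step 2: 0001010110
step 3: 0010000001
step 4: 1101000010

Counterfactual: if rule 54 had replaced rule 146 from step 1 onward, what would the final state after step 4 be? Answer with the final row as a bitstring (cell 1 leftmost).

1000011111

(re-executing steps 1..4 under rule 54; state before step 1: 1001010000)
step 1: 1111111001
step 2: 0000000110
step 3: 0000001001
step 4: 1000011111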